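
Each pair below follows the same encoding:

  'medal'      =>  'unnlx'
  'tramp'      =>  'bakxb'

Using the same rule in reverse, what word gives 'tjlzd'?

Each letter shifts forward by (position + 8), i.e. 8, 9, 10, … — the shift grows by one for each successive letter.
Decoding tjlzd: t−8=l, j−9=a, l−10=b, z−11=o, d−12=r.

labor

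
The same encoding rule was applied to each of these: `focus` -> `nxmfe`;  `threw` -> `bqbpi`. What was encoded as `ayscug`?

Letter i (0-indexed) is shifted by i+8, so successive shifts are 8, 9, 10, ….
Undoing it on ayscug: a−8=s, y−9=p, s−10=i, c−11=r, u−12=i, g−13=t.

spirit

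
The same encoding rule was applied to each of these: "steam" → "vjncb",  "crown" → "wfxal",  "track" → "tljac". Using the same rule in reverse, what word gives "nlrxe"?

voice

The output letters match the input read backwards, each shifted +9: steam reversed is maets. Two steps: reverse the string, then apply a Caesar shift of +9.
Undoing it on nlrxe: shift back: n−9=e, l−9=c, r−9=i, x−9=o, e−9=v → eciov; then reverse → voice.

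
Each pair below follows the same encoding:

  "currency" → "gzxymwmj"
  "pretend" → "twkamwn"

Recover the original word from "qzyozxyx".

mushroom

In currency: c→g is +4, u→z is +5, r→x is +6, r→y is +7 — the shift increases by 1 each position. Letter i (0-indexed) is shifted by i+4, so successive shifts are 4, 5, 6, ….
Decoding qzyozxyx: q−4=m, z−5=u, y−6=s, o−7=h, z−8=r, x−9=o, y−10=o, x−11=m.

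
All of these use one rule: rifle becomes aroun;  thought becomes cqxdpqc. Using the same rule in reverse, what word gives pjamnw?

Every letter moves 9 places later in the alphabet, wrapping around z→a.
Decoding pjamnw: p−9=g, j−9=a, a−9=r, m−9=d, n−9=e, w−9=n.

garden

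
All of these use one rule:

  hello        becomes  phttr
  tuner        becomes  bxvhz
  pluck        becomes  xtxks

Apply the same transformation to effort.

hnnrzb

The shift depends on letter class: consonant h→p is +8, but vowel e→h is +3. Vowels shift forward by 3 and consonants shift forward by 8.
For effort: e(vowel)+3=h, f(cons)+8=n, f(cons)+8=n, o(vowel)+3=r, r(cons)+8=z, t(cons)+8=b.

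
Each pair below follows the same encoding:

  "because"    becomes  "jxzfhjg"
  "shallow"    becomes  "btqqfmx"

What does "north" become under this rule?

Two steps: reverse the string, then apply a Caesar shift of +5.
For north: reverse → htron; then shift: h+5=m, t+5=y, r+5=w, o+5=t, n+5=s.

mywts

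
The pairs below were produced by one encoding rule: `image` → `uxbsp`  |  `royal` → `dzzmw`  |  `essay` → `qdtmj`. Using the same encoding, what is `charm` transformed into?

osbdx

The shifts repeat in a cycle of length 3: positions 0,1,… shift by +12, +11, +1, then the pattern repeats.
Applying it to charm: c+12=o, h+11=s, a+1=b, r+12=d, m+11=x.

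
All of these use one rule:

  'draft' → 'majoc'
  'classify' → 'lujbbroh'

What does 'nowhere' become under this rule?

wxfqnan

Compare letters: d→m is +9, r→a is +9, a→j is +9 — a constant shift. Each letter is shifted forward by 9 in the alphabet (a Caesar shift of +9).
Applying it to nowhere: n+9=w, o+9=x, w+9=f, h+9=q, e+9=n, r+9=a, e+9=n.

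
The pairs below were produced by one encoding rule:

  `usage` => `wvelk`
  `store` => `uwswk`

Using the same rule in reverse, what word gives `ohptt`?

In usage: u→w is +2, s→v is +3, a→e is +4, g→l is +5 — the shift increases by 1 each position. Each letter shifts forward by (position + 2), i.e. 2, 3, 4, … — the shift grows by one for each successive letter.
Undoing it on ohptt: o−2=m, h−3=e, p−4=l, t−5=o, t−6=n.

melon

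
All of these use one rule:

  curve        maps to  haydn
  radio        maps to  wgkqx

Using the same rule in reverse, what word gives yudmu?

In curve: c→h is +5, u→a is +6, r→y is +7, v→d is +8 — the shift increases by 1 each position. The shift increases by 1 at each position, starting from +5: 5, 6, 7, ….
Decoding yudmu: y−5=t, u−6=o, d−7=w, m−8=e, u−9=l.

towel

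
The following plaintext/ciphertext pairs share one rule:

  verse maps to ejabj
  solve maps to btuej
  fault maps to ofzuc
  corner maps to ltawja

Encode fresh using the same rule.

oajbq

The shift depends on letter class: consonant v→e is +9, but vowel e→j is +5. Two shifts are in play — +5 for a/e/i/o/u, +9 for every other letter.
Applying it to fresh: f(cons)+9=o, r(cons)+9=a, e(vowel)+5=j, s(cons)+9=b, h(cons)+9=q.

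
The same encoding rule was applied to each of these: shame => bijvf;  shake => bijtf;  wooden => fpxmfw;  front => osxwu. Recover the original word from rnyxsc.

Shifts by position in shame: pos 0: s→b (+9), pos 1: h→i (+1), pos 2: a→j (+9), pos 3: m→v (+9), pos 4: e→f (+1) — repeating every 3. A repeating key of period 3 is used — shifts +9, +1, +9 over and over.
Reversing it on rnyxsc: r−9=i, n−1=m, y−9=p, x−9=o, s−1=r, c−9=t.

import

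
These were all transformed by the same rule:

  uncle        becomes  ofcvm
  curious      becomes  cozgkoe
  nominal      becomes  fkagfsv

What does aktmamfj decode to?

This is an affine cipher: with a=0,…,z=25, each position x becomes (5x+18) mod 26.
Undoing it on aktmamfj: a(0)→21·(0−18)≡12=m; k(10)→21·(10−18)≡14=o; t(19)→21·(19−18)≡21=v; m(12)→21·(12−18)≡4=e; a(0)→21·(0−18)≡12=m; m(12)→21·(12−18)≡4=e; f(5)→21·(5−18)≡13=n; j(9)→21·(9−18)≡19=t (all mod 26).

movement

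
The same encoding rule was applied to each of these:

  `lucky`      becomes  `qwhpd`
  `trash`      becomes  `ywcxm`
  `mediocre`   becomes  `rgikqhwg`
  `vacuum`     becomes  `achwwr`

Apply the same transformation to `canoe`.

The rule splits by letter class: vowels +2, consonants +5.
Applying it to canoe: c(cons)+5=h, a(vowel)+2=c, n(cons)+5=s, o(vowel)+2=q, e(vowel)+2=g.

hcsqg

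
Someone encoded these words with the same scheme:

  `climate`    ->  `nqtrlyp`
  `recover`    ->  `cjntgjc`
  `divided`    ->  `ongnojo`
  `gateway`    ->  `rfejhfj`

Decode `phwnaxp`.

Shifts by position in climate: pos 0: c→n (+11), pos 1: l→q (+5), pos 2: i→t (+11), pos 3: m→r (+5) — repeating every 2. It's a Vigenère-style cipher with numeric key [11,5]: position i shifts by key[i mod 2].
Decoding phwnaxp: p−11=e, h−5=c, w−11=l, n−5=i, a−11=p, x−5=s, p−11=e.

eclipse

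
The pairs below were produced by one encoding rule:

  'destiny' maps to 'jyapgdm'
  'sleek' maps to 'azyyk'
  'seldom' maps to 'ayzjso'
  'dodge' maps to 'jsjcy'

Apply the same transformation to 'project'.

Treating letters as 0–25, the rule is x ↦ 15x + 16 (mod 26).
For project: p(15)→15·15+16≡7=h; r(17)→15·17+16≡11=l; o(14)→15·14+16≡18=s; j(9)→15·9+16≡21=v; e(4)→15·4+16≡24=y; c(2)→15·2+16≡20=u; t(19)→15·19+16≡15=p (all mod 26).

hlsvyup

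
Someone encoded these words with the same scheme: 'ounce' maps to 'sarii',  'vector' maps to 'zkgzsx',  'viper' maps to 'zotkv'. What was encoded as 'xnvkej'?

thread

A repeating key of period 2 is used — shifts +4, +6 over and over.
Undoing it on xnvkej: x−4=t, n−6=h, v−4=r, k−6=e, e−4=a, j−6=d.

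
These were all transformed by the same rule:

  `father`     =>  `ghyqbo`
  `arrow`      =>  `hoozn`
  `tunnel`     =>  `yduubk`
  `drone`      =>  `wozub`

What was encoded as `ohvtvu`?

f(5)→g(6) and a(0)→h(7) fit y≡5x+7 (mod 26); the inverse of 5 mod 26 is 21. Treating letters as 0–25, the rule is x ↦ 5x + 7 (mod 26).
Reversing it on ohvtvu: o(14)→21·(14−7)≡17=r; h(7)→21·(7−7)≡0=a; v(21)→21·(21−7)≡8=i; t(19)→21·(19−7)≡18=s; v(21)→21·(21−7)≡8=i; u(20)→21·(20−7)≡13=n (all mod 26).

raisin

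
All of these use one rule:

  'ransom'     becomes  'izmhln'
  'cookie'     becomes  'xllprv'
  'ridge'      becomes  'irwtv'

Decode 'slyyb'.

This is the alphabet-reversal cipher (Atbash): a becomes z, b becomes y, etc.
Undoing it on slyyb: s↔h, l↔o, y↔b, y↔b, b↔y.

hobby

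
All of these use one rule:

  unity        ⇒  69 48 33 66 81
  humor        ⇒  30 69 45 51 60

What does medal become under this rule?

u(#21)→69 and n(#14)→48: differences scale by 3, so n = 3·pos + 6. With a=1..z=26, the number is 3·pos + 6.
For medal: m=13→45, e=5→21, d=4→18, a=1→9, l=12→42.

45 21 18 9 42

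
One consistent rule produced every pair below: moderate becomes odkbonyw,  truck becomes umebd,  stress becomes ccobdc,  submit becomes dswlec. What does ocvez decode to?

The word is reversed, then every letter is shifted forward by 10.
Reversing it on ocvez: shift back: o−10=e, c−10=s, v−10=l, e−10=u, z−10=p → eslup; then reverse → pulse.

pulse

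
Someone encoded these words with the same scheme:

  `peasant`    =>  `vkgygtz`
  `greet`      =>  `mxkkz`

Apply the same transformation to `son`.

yut

Every letter moves 6 places later in the alphabet, wrapping around z→a.
On son: s+6=y, o+6=u, n+6=t.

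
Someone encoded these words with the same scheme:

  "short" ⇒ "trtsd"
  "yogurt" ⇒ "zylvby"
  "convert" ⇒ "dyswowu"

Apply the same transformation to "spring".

tzwjxl

Shifts by position in short: pos 0: s→t (+1), pos 1: h→r (+10), pos 2: o→t (+5), pos 3: r→s (+1), pos 4: t→d (+10) — repeating every 3. A repeating key of period 3 is used — shifts +1, +10, +5 over and over.
For spring: s+1=t, p+10=z, r+5=w, i+1=j, n+10=x, g+5=l.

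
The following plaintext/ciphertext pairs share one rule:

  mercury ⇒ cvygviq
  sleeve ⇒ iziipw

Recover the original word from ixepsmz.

The output letters match the input read backwards, each shifted +4: mercury reversed is yrucrem. Read the word backwards and shift each letter +4.
Reversing it on ixepsmz: shift back: i−4=e, x−4=t, e−4=a, p−4=l, s−4=o, m−4=i, z−4=v → etaloiv; then reverse → violate.

violate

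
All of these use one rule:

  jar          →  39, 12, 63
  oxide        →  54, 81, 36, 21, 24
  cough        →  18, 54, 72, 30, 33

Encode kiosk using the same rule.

42, 36, 54, 66, 42

Each letter becomes 3×(its alphabet position, a=1..z=26) + 9.
For kiosk: k=11→42, i=9→36, o=15→54, s=19→66, k=11→42.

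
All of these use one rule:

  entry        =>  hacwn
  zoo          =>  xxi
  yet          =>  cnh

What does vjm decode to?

The output letters match the input read backwards, each shifted +9: entry reversed is yrtne. Read the word backwards and shift each letter +9.
Reversing it on vjm: shift back: v−9=m, j−9=a, m−9=d → mad; then reverse → dam.

dam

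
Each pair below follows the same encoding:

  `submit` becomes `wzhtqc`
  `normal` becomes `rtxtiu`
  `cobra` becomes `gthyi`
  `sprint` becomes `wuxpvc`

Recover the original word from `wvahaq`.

The shift increases by 1 at each position, starting from +4: 4, 5, 6, ….
Reversing it on wvahaq: w−4=s, v−5=q, a−6=u, h−7=a, a−8=s, q−9=h.

squash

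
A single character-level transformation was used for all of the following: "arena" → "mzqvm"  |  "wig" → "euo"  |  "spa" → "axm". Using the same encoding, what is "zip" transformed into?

hux

The shift depends on letter class: consonant r→z is +8, but vowel a→m is +12. Two shifts are in play — +12 for a/e/i/o/u, +8 for every other letter.
For zip: z(cons)+8=h, i(vowel)+12=u, p(cons)+8=x.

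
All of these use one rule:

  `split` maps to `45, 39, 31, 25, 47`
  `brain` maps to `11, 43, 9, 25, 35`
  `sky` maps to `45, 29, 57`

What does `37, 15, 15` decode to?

s(#19)→45 and p(#16)→39: differences scale by 2, so n = 2·pos + 7. The formula is n = 2×(alphabet index, a=1) + 7.
Undoing it on 37, 15, 15: 37→(37−7)÷2=15=o, 15→(15−7)÷2=4=d, 15→(15−7)÷2=4=d.

odd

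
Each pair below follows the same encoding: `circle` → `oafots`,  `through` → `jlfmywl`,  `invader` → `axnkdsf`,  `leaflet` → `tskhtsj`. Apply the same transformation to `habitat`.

c(2)→o(14) and i(8)→a(0) fit y≡15x+10 (mod 26); the inverse of 15 mod 26 is 7. Treating letters as 0–25, the rule is x ↦ 15x + 10 (mod 26).
Applying it to habitat: h(7)→15·7+10≡11=l; a(0)→15·0+10≡10=k; b(1)→15·1+10≡25=z; i(8)→15·8+10≡0=a; t(19)→15·19+10≡9=j; a(0)→15·0+10≡10=k; t(19)→15·19+10≡9=j (all mod 26).

lkzajkj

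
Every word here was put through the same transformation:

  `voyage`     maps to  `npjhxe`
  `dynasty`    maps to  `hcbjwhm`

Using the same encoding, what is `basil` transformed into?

urbjk

Two steps: reverse the string, then apply a Caesar shift of +9.
Applying it to basil: reverse → lisab; then shift: l+9=u, i+9=r, s+9=b, a+9=j, b+9=k.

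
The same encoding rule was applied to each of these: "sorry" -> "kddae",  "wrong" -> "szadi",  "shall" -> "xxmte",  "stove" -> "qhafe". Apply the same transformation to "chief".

The word is reversed, then every letter is shifted forward by 12.
On chief: reverse → feihc; then shift: f+12=r, e+12=q, i+12=u, h+12=t, c+12=o.

rquto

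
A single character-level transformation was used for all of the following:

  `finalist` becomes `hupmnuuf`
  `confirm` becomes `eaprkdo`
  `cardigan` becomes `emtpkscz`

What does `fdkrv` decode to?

Shifts by position in finalist: pos 0: f→h (+2), pos 1: i→u (+12), pos 2: n→p (+2), pos 3: a→m (+12) — repeating every 2. The shifts repeat in a cycle of length 2: positions 0,1,… shift by +2, +12, then the pattern repeats.
Decoding fdkrv: f−2=d, d−12=r, k−2=i, r−12=f, v−2=t.

drift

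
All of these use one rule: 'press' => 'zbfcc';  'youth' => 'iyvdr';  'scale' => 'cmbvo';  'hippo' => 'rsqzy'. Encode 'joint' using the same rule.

Shifts by position in press: pos 0: p→z (+10), pos 1: r→b (+10), pos 2: e→f (+1), pos 3: s→c (+10), pos 4: s→c (+10) — repeating every 3. It's a Vigenère-style cipher with numeric key [10,10,1]: position i shifts by key[i mod 3].
On joint: j+10=t, o+10=y, i+1=j, n+10=x, t+10=d.

tyjxd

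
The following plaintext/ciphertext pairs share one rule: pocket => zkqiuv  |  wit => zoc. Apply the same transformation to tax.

dgz

The output letters match the input read backwards, each shifted +6: pocket reversed is tekcop. Read the word backwards and shift each letter +6.
On tax: reverse → xat; then shift: x+6=d, a+6=g, t+6=z.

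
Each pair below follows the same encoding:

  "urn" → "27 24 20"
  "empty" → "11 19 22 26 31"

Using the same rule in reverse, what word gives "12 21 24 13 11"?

forge

The number is (letter's place in the alphabet, a=1) + 6.
Undoing it on 12 21 24 13 11: 12→(12−6)÷1=6=f, 21→(21−6)÷1=15=o, 24→(24−6)÷1=18=r, 13→(13−6)÷1=7=g, 11→(11−6)÷1=5=e.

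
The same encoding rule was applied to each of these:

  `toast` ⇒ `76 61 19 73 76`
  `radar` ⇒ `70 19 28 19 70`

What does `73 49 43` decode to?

ski

The formula is n = 3×(alphabet index, a=1) + 16.
Undoing it on 73 49 43: 73→(73−16)÷3=19=s, 49→(49−16)÷3=11=k, 43→(43−16)÷3=9=i.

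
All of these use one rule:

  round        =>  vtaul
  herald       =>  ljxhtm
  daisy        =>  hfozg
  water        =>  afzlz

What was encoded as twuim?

probe

In round: r→v is +4, o→t is +5, u→a is +6, n→u is +7 — the shift increases by 1 each position. The shift increases by 1 at each position, starting from +4: 4, 5, 6, ….
Undoing it on twuim: t−4=p, w−5=r, u−6=o, i−7=b, m−8=e.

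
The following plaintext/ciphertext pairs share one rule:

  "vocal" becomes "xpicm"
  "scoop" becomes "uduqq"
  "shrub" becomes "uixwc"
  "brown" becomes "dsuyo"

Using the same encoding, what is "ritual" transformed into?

The shifts repeat in a cycle of length 3: positions 0,1,… shift by +2, +1, +6, then the pattern repeats.
Applying it to ritual: r+2=t, i+1=j, t+6=z, u+2=w, a+1=b, l+6=r.

tjzwbr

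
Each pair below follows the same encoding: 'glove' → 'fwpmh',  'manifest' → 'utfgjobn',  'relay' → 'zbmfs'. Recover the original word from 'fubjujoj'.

The output letters match the input read backwards, each shifted +1: glove reversed is evolg. The word is reversed, then every letter is shifted forward by 1.
Decoding fubjujoj: shift back: f−1=e, u−1=t, b−1=a, j−1=i, u−1=t, j−1=i, o−1=n, j−1=i → etaitini; then reverse → initiate.

initiate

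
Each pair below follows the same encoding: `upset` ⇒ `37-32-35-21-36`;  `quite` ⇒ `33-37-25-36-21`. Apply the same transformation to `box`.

18-31-40

u is letter #21 and maps to 37: an offset of 16. Letters become their 1-based position plus 16 (so a→17, b→18, …).
Applying it to box: b=2→18, o=15→31, x=24→40.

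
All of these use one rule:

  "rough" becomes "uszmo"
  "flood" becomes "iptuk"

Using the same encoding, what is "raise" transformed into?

In rough: r→u is +3, o→s is +4, u→z is +5, g→m is +6 — the shift increases by 1 each position. Letter i (0-indexed) is shifted by i+3, so successive shifts are 3, 4, 5, ….
On raise: r+3=u, a+4=e, i+5=n, s+6=y, e+7=l.

uenyl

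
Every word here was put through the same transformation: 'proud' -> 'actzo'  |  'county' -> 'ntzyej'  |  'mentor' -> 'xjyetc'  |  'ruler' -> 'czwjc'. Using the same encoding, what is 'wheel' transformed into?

Vowels shift forward by 5 and consonants shift forward by 11.
On wheel: w(cons)+11=h, h(cons)+11=s, e(vowel)+5=j, e(vowel)+5=j, l(cons)+11=w.

hsjjw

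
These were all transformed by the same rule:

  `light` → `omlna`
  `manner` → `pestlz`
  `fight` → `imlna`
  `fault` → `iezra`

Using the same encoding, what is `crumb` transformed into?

fvzsi

Letter i (0-indexed) is shifted by i+3, so successive shifts are 3, 4, 5, ….
For crumb: c+3=f, r+4=v, u+5=z, m+6=s, b+7=i.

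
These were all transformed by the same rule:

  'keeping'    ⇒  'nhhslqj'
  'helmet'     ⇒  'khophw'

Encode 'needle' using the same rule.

Compare letters: k→n is +3, e→h is +3, e→h is +3 — a constant shift. It's a constant shift of +3 (ROT3).
On needle: n+3=q, e+3=h, e+3=h, d+3=g, l+3=o, e+3=h.

qhhgoh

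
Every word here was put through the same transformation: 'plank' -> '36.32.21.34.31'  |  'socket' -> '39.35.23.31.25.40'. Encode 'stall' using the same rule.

p is letter #16 and maps to 36: an offset of 20. The number is (letter's place in the alphabet, a=1) + 20.
On stall: s=19→39, t=20→40, a=1→21, l=12→32, l=12→32.

39.40.21.32.32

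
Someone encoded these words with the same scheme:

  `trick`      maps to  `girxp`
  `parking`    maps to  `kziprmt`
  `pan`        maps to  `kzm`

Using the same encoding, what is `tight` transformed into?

Each pair mirrors across the alphabet (t↔g, r↔i, i↔r): positions sum to 25. This is the alphabet-reversal cipher (Atbash): a becomes z, b becomes y, etc.
Applying it to tight: t↔g, i↔r, g↔t, h↔s, t↔g.

grtsg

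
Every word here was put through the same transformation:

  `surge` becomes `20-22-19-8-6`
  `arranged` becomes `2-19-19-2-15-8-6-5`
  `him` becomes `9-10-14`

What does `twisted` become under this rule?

The number is (letter's place in the alphabet, a=1) + 1.
On twisted: t=20→21, w=23→24, i=9→10, s=19→20, t=20→21, e=5→6, d=4→5.

21-24-10-20-21-6-5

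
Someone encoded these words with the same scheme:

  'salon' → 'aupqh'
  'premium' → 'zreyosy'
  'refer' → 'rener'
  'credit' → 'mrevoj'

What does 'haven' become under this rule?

fubeh

Each letter's alphabet position (a=0..z=25) is mapped through 9·x+20 mod 26 — an affine cipher.
For haven: h(7)→9·7+20≡5=f; a(0)→9·0+20≡20=u; v(21)→9·21+20≡1=b; e(4)→9·4+20≡4=e; n(13)→9·13+20≡7=h (all mod 26).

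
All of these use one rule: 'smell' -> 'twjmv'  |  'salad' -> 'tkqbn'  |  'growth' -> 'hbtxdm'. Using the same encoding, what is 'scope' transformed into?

tmtqo

Shifts by position in smell: pos 0: s→t (+1), pos 1: m→w (+10), pos 2: e→j (+5), pos 3: l→m (+1), pos 4: l→v (+10) — repeating every 3. It's a Vigenère-style cipher with numeric key [1,10,5]: position i shifts by key[i mod 3].
Applying it to scope: s+1=t, c+10=m, o+5=t, p+1=q, e+10=o.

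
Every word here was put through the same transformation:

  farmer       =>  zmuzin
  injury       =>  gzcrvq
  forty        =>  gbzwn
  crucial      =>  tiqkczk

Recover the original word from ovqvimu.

The output letters match the input read backwards, each shifted +8: farmer reversed is remraf. The word is reversed, then every letter is shifted forward by 8.
Decoding ovqvimu: shift back: o−8=g, v−8=n, q−8=i, v−8=n, i−8=a, m−8=e, u−8=m → gninaem; then reverse → meaning.

meaning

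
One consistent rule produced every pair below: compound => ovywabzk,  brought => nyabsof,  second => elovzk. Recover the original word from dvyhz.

Shifts by position in compound: pos 0: c→o (+12), pos 1: o→v (+7), pos 2: m→y (+12), pos 3: p→w (+7) — repeating every 2. The shifts repeat in a cycle of length 2: positions 0,1,… shift by +12, +7, then the pattern repeats.
Reversing it on dvyhz: d−12=r, v−7=o, y−12=m, h−7=a, z−12=n.

roman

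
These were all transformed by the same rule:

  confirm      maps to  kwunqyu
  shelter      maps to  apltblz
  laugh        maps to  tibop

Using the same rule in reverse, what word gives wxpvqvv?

Shifts by position in confirm: pos 0: c→k (+8), pos 1: o→w (+8), pos 2: n→u (+7), pos 3: f→n (+8), pos 4: i→q (+8), pos 5: r→y (+7) — repeating every 3. It's a Vigenère-style cipher with numeric key [8,8,7]: position i shifts by key[i mod 3].
Decoding wxpvqvv: w−8=o, x−8=p, p−7=i, v−8=n, q−8=i, v−7=o, v−8=n.

opinion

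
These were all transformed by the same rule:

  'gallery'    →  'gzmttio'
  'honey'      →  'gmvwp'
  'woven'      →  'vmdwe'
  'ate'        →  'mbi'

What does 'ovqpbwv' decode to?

nothing

Two steps: reverse the string, then apply a Caesar shift of +8.
Undoing it on ovqpbwv: shift back: o−8=g, v−8=n, q−8=i, p−8=h, b−8=t, w−8=o, v−8=n → gnihton; then reverse → nothing.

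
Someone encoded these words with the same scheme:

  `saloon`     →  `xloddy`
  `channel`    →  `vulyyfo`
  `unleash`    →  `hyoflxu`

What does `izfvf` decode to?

piece

s(18)→x(23) and a(0)→l(11) fit y≡5x+11 (mod 26); the inverse of 5 mod 26 is 21. Each letter's alphabet position (a=0..z=25) is mapped through 5·x+11 mod 26 — an affine cipher.
Reversing it on izfvf: i(8)→21·(8−11)≡15=p; z(25)→21·(25−11)≡8=i; f(5)→21·(5−11)≡4=e; v(21)→21·(21−11)≡2=c; f(5)→21·(5−11)≡4=e (all mod 26).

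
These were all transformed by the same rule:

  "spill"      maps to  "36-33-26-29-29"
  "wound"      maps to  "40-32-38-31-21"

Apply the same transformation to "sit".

s is letter #19 and maps to 36: an offset of 17. Letters become their 1-based position plus 17 (so a→18, b→19, …).
On sit: s=19→36, i=9→26, t=20→37.

36-26-37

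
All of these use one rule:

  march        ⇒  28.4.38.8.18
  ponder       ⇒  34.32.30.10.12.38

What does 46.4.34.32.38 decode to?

vapor

m(#13)→28 and a(#1)→4: differences scale by 2, so n = 2·pos + 2. The formula is n = 2×(alphabet index, a=1) + 2.
Undoing it on 46.4.34.32.38: 46→(46−2)÷2=22=v, 4→(4−2)÷2=1=a, 34→(34−2)÷2=16=p, 32→(32−2)÷2=15=o, 38→(38−2)÷2=18=r.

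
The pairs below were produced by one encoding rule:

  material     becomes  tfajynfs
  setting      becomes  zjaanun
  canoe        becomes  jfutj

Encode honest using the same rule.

The rule splits by letter class: vowels +5, consonants +7.
For honest: h(cons)+7=o, o(vowel)+5=t, n(cons)+7=u, e(vowel)+5=j, s(cons)+7=z, t(cons)+7=a.

otujza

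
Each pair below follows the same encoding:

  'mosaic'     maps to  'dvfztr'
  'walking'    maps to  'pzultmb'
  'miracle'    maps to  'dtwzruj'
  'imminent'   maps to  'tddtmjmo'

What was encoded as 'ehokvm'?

m(12)→d(3) and o(14)→v(21) fit y≡9x+25 (mod 26); the inverse of 9 mod 26 is 3. Each letter's alphabet position (a=0..z=25) is mapped through 9·x+25 mod 26 — an affine cipher.
Undoing it on ehokvm: e(4)→3·(4−25)≡15=p; h(7)→3·(7−25)≡24=y; o(14)→3·(14−25)≡19=t; k(10)→3·(10−25)≡7=h; v(21)→3·(21−25)≡14=o; m(12)→3·(12−25)≡13=n (all mod 26).

python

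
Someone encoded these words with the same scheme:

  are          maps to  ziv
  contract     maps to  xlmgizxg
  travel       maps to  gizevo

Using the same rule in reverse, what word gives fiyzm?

Each pair mirrors across the alphabet (a↔z, r↔i, e↔v): positions sum to 25. Each letter is replaced by its mirror in the alphabet: a↔z, b↔y, c↔x, and so on (the Atbash cipher).
Reversing it on fiyzm: f↔u, i↔r, y↔b, z↔a, m↔n.

urban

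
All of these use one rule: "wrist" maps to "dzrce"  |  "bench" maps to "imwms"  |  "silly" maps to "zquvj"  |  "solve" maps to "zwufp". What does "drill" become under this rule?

kzrvw

Letter i (0-indexed) is shifted by i+7, so successive shifts are 7, 8, 9, ….
On drill: d+7=k, r+8=z, i+9=r, l+10=v, l+11=w.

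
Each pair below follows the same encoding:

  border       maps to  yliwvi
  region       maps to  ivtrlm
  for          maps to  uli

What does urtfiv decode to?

Letters are reflected about the middle of the alphabet (position → 25−position): Atbash.
Reversing it on urtfiv: u↔f, r↔i, t↔g, f↔u, i↔r, v↔e.

figure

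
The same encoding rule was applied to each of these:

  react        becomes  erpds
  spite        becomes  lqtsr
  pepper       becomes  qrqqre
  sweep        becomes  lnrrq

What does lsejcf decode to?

strong

r(17)→e(4) and e(4)→r(17) fit y≡7x+15 (mod 26); the inverse of 7 mod 26 is 15. Each letter's alphabet position (a=0..z=25) is mapped through 7·x+15 mod 26 — an affine cipher.
Reversing it on lsejcf: l(11)→15·(11−15)≡18=s; s(18)→15·(18−15)≡19=t; e(4)→15·(4−15)≡17=r; j(9)→15·(9−15)≡14=o; c(2)→15·(2−15)≡13=n; f(5)→15·(5−15)≡6=g (all mod 26).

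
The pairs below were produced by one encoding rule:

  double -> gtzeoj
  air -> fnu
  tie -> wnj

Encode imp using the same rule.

nps

The rule splits by letter class: vowels +5, consonants +3.
Applying it to imp: i(vowel)+5=n, m(cons)+3=p, p(cons)+3=s.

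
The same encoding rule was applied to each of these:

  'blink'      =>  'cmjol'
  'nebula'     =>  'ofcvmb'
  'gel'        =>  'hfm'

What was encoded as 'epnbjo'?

Compare letters: b→c is +1, l→m is +1, i→j is +1 — a constant shift. It's a constant shift of +1 (ROT1).
Decoding epnbjo: e−1=d, p−1=o, n−1=m, b−1=a, j−1=i, o−1=n.

domain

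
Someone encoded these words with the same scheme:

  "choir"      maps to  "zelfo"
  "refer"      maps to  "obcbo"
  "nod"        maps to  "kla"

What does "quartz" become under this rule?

nrxoqw

It's a constant shift of +23 (ROT23).
For quartz: q+23=n, u+23=r, a+23=x, r+23=o, t+23=q, z+23=w.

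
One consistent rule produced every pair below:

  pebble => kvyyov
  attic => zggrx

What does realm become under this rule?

Each letter is replaced by its mirror in the alphabet: a↔z, b↔y, c↔x, and so on (the Atbash cipher).
Applying it to realm: r↔i, e↔v, a↔z, l↔o, m↔n.

ivzon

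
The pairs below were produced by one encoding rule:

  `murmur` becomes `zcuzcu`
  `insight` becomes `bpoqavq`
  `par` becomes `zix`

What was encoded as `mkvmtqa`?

silence

Two steps: reverse the string, then apply a Caesar shift of +8.
Undoing it on mkvmtqa: shift back: m−8=e, k−8=c, v−8=n, m−8=e, t−8=l, q−8=i, a−8=s → ecnelis; then reverse → silence.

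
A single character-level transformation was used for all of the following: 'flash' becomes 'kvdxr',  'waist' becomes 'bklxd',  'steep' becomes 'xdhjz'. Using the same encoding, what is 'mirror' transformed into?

Shifts by position in flash: pos 0: f→k (+5), pos 1: l→v (+10), pos 2: a→d (+3), pos 3: s→x (+5), pos 4: h→r (+10) — repeating every 3. A repeating key of period 3 is used — shifts +5, +10, +3 over and over.
Applying it to mirror: m+5=r, i+10=s, r+3=u, r+5=w, o+10=y, r+3=u.

rsuwyu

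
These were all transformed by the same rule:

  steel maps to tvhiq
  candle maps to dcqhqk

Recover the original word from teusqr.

scroll

Letter i (0-indexed) is shifted by i+1, so successive shifts are 1, 2, 3, ….
Decoding teusqr: t−1=s, e−2=c, u−3=r, s−4=o, q−5=l, r−6=l.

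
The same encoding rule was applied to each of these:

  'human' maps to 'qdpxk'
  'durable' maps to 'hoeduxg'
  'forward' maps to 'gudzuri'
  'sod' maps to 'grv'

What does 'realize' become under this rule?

The output letters match the input read backwards, each shifted +3: human reversed is namuh. The word is reversed, then every letter is shifted forward by 3.
Applying it to realize: reverse → ezilaer; then shift: e+3=h, z+3=c, i+3=l, l+3=o, a+3=d, e+3=h, r+3=u.

hclodhu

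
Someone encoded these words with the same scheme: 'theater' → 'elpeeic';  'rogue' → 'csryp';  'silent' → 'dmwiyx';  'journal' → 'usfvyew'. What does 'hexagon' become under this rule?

siiersy

Shifts by position in theater: pos 0: t→e (+11), pos 1: h→l (+4), pos 2: e→p (+11), pos 3: a→e (+4) — repeating every 2. It's a Vigenère-style cipher with numeric key [11,4]: position i shifts by key[i mod 2].
Applying it to hexagon: h+11=s, e+4=i, x+11=i, a+4=e, g+11=r, o+4=s, n+11=y.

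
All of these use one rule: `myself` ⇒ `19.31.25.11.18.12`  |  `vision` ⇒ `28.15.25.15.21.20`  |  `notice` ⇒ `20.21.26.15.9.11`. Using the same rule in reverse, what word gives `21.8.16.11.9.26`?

object

m is letter #13 and maps to 19: an offset of 6. Each letter is replaced by its alphabet position (a=1..z=26) + 6.
Reversing it on 21.8.16.11.9.26: 21→(21−6)÷1=15=o, 8→(8−6)÷1=2=b, 16→(16−6)÷1=10=j, 11→(11−6)÷1=5=e, 9→(9−6)÷1=3=c, 26→(26−6)÷1=20=t.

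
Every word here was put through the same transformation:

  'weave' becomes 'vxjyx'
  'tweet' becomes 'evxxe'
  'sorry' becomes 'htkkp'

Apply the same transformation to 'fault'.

ujbce

Treating letters as 0–25, the rule is x ↦ 23x + 9 (mod 26).
Applying it to fault: f(5)→23·5+9≡20=u; a(0)→23·0+9≡9=j; u(20)→23·20+9≡1=b; l(11)→23·11+9≡2=c; t(19)→23·19+9≡4=e (all mod 26).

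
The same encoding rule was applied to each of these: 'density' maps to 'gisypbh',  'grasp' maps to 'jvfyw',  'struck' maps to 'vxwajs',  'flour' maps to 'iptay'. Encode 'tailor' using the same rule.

Each letter shifts forward by (position + 3), i.e. 3, 4, 5, … — the shift grows by one for each successive letter.
On tailor: t+3=w, a+4=e, i+5=n, l+6=r, o+7=v, r+8=z.

wenrvz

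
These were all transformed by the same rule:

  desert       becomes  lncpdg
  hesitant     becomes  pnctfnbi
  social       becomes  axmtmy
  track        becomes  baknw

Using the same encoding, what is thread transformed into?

In desert: d→l is +8, e→n is +9, s→c is +10, e→p is +11 — the shift increases by 1 each position. Each letter shifts forward by (position + 8), i.e. 8, 9, 10, … — the shift grows by one for each successive letter.
On thread: t+8=b, h+9=q, r+10=b, e+11=p, a+12=m, d+13=q.

bqbpmq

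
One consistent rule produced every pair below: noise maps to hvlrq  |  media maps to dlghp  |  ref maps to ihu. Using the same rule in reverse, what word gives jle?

The word is reversed, then every letter is shifted forward by 3.
Decoding jle: shift back: j−3=g, l−3=i, e−3=b → gib; then reverse → big.

big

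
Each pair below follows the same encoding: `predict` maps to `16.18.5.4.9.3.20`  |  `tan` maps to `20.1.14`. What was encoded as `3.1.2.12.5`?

cable

p is letter #16 and maps to 16: an offset of 0. Letters become their 1-indexed alphabet positions: a=1 … z=26.
Reversing it on 3.1.2.12.5: 3=c, 1=a, 2=b, 12=l, 5=e.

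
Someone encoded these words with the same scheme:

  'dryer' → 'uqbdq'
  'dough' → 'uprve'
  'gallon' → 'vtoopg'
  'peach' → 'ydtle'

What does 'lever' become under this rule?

odadq

Each letter's alphabet position (a=0..z=25) is mapped through 9·x+19 mod 26 — an affine cipher.
Applying it to lever: l(11)→9·11+19≡14=o; e(4)→9·4+19≡3=d; v(21)→9·21+19≡0=a; e(4)→9·4+19≡3=d; r(17)→9·17+19≡16=q (all mod 26).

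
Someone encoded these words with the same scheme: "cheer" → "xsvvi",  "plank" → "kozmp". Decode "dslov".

whole

Each pair mirrors across the alphabet (c↔x, h↔s, e↔v): positions sum to 25. Letters are reflected about the middle of the alphabet (position → 25−position): Atbash.
Reversing it on dslov: d↔w, s↔h, l↔o, o↔l, v↔e.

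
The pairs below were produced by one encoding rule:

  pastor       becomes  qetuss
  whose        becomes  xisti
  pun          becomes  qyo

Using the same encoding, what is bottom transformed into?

The rule splits by letter class: vowels +4, consonants +1.
Applying it to bottom: b(cons)+1=c, o(vowel)+4=s, t(cons)+1=u, t(cons)+1=u, o(vowel)+4=s, m(cons)+1=n.

csuusn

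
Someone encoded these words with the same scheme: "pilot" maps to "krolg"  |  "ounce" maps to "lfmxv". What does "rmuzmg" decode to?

Each pair mirrors across the alphabet (p↔k, i↔r, l↔o): positions sum to 25. Each letter is replaced by its mirror in the alphabet: a↔z, b↔y, c↔x, and so on (the Atbash cipher).
Reversing it on rmuzmg: r↔i, m↔n, u↔f, z↔a, m↔n, g↔t.

infant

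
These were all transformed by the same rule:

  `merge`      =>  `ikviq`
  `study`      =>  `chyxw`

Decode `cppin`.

The output letters match the input read backwards, each shifted +4: merge reversed is egrem. Read the word backwards and shift each letter +4.
Reversing it on cppin: shift back: c−4=y, p−4=l, p−4=l, i−4=e, n−4=j → yllej; then reverse → jelly.

jelly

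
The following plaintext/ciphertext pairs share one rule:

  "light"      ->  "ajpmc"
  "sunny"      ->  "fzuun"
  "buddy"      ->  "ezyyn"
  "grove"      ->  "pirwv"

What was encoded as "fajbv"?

l(11)→a(0) and i(8)→j(9) fit y≡23x+7 (mod 26); the inverse of 23 mod 26 is 17. Each letter's alphabet position (a=0..z=25) is mapped through 23·x+7 mod 26 — an affine cipher.
Reversing it on fajbv: f(5)→17·(5−7)≡18=s; a(0)→17·(0−7)≡11=l; j(9)→17·(9−7)≡8=i; b(1)→17·(1−7)≡2=c; v(21)→17·(21−7)≡4=e (all mod 26).

slice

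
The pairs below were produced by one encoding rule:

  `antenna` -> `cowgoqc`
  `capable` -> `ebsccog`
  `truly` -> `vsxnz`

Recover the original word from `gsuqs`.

Shifts by position in antenna: pos 0: a→c (+2), pos 1: n→o (+1), pos 2: t→w (+3), pos 3: e→g (+2), pos 4: n→o (+1), pos 5: n→q (+3) — repeating every 3. It's a Vigenère-style cipher with numeric key [2,1,3]: position i shifts by key[i mod 3].
Reversing it on gsuqs: g−2=e, s−1=r, u−3=r, q−2=o, s−1=r.

error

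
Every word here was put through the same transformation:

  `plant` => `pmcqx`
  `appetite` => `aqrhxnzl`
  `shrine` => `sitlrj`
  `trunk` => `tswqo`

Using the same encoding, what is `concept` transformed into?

cppfiuz

In plant: p→p is +0, l→m is +1, a→c is +2, n→q is +3 — the shift increases by 1 each position. Letter i (0-indexed) is shifted by i+0, so successive shifts are 0, 1, 2, ….
For concept: c+0=c, o+1=p, n+2=p, c+3=f, e+4=i, p+5=u, t+6=z.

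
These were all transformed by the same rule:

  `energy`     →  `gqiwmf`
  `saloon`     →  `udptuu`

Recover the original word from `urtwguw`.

soprano

The shift increases by 1 at each position, starting from +2: 2, 3, 4, ….
Decoding urtwguw: u−2=s, r−3=o, t−4=p, w−5=r, g−6=a, u−7=n, w−8=o.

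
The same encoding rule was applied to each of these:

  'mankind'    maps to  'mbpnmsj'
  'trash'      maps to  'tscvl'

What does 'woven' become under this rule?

In mankind: m→m is +0, a→b is +1, n→p is +2, k→n is +3 — the shift increases by 1 each position. The shift increases by 1 at each position, starting from +0: 0, 1, 2, ….
For woven: w+0=w, o+1=p, v+2=x, e+3=h, n+4=r.

wpxhr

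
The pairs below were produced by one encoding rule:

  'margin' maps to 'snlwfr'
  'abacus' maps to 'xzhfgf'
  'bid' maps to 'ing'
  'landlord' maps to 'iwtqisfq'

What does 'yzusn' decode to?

input

The output letters match the input read backwards, each shifted +5: margin reversed is nigram. The word is reversed, then every letter is shifted forward by 5.
Decoding yzusn: shift back: y−5=t, z−5=u, u−5=p, s−5=n, n−5=i → tupni; then reverse → input.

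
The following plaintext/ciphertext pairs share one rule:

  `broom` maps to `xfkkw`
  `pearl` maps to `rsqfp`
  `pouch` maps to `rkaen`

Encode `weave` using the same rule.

This is an affine cipher: with a=0,…,z=25, each position x becomes (7x+16) mod 26.
On weave: w(22)→7·22+16≡14=o; e(4)→7·4+16≡18=s; a(0)→7·0+16≡16=q; v(21)→7·21+16≡7=h; e(4)→7·4+16≡18=s (all mod 26).

osqhs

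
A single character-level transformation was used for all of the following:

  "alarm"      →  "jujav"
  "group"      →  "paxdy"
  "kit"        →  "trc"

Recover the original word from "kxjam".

board

Compare letters: a→j is +9, l→u is +9, a→j is +9 — a constant shift. This is a Caesar cipher with shift 9.
Reversing it on kxjam: k−9=b, x−9=o, j−9=a, a−9=r, m−9=d.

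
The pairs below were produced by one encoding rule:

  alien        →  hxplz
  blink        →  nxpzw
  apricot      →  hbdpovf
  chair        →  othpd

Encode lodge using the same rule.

xvpsl

The shift depends on letter class: consonant l→x is +12, but vowel a→h is +7. Vowels shift forward by 7 and consonants shift forward by 12.
Applying it to lodge: l(cons)+12=x, o(vowel)+7=v, d(cons)+12=p, g(cons)+12=s, e(vowel)+7=l.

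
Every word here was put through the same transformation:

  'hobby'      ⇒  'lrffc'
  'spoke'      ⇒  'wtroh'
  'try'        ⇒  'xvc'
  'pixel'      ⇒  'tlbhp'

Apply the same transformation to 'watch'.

adxgl

The shift depends on letter class: consonant h→l is +4, but vowel o→r is +3. Vowels shift forward by 3 and consonants shift forward by 4.
On watch: w(cons)+4=a, a(vowel)+3=d, t(cons)+4=x, c(cons)+4=g, h(cons)+4=l.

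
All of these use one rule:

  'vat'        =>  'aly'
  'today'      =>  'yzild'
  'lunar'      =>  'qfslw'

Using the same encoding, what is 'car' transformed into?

hlw

The shift depends on letter class: consonant v→a is +5, but vowel a→l is +11. Two shifts are in play — +11 for a/e/i/o/u, +5 for every other letter.
For car: c(cons)+5=h, a(vowel)+11=l, r(cons)+5=w.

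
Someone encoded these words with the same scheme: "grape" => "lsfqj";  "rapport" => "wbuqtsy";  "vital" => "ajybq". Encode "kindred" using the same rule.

Shifts by position in grape: pos 0: g→l (+5), pos 1: r→s (+1), pos 2: a→f (+5), pos 3: p→q (+1) — repeating every 2. The shifts repeat in a cycle of length 2: positions 0,1,… shift by +5, +1, then the pattern repeats.
For kindred: k+5=p, i+1=j, n+5=s, d+1=e, r+5=w, e+1=f, d+5=i.

pjsewfi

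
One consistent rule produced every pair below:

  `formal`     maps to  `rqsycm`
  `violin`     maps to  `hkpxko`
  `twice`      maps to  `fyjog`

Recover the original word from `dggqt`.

refer

A repeating key of period 3 is used — shifts +12, +2, +1 over and over.
Decoding dggqt: d−12=r, g−2=e, g−1=f, q−12=e, t−2=r.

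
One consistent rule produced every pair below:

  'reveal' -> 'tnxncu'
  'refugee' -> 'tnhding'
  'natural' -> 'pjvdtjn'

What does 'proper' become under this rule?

raqyga

Shifts by position in reveal: pos 0: r→t (+2), pos 1: e→n (+9), pos 2: v→x (+2), pos 3: e→n (+9) — repeating every 2. A repeating key of period 2 is used — shifts +2, +9 over and over.
Applying it to proper: p+2=r, r+9=a, o+2=q, p+9=y, e+2=g, r+9=a.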